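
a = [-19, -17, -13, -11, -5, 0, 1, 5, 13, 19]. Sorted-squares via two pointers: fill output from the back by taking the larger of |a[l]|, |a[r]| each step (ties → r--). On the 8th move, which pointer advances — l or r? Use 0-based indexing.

l

l=0 r=9: |-19|<=|19| out[9]=361, r--
l=0 r=8: |-19|>|13| out[8]=361, l++
l=1 r=8: |-17|>|13| out[7]=289, l++
l=2 r=8: |-13|<=|13| out[6]=169, r--
l=2 r=7: |-13|>|5| out[5]=169, l++
l=3 r=7: |-11|>|5| out[4]=121, l++
l=4 r=7: |-5|<=|5| out[3]=25, r--
l=4 r=6: |-5|>|1| out[2]=25, l++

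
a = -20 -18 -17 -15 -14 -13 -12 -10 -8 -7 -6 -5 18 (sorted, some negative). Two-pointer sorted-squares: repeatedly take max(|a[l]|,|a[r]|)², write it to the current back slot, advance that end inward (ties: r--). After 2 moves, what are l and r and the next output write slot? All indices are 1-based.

l=1 r=13: |-20|>|18| out[13]=400, l++
l=2 r=13: |-18|<=|18| out[12]=324, r--

l=2, r=12, next write slot=11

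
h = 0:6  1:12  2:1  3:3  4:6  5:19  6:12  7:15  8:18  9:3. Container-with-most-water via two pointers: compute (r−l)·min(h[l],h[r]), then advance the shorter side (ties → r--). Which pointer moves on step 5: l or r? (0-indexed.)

l

[0,9] min(6,3)*9=27 best=27 * → r--
[0,8] min(6,18)*8=48 best=48 * → l++
[1,8] min(12,18)*7=84 best=84 * → l++
[2,8] min(1,18)*6=6 best=84 → l++
[3,8] min(3,18)*5=15 best=84 → l++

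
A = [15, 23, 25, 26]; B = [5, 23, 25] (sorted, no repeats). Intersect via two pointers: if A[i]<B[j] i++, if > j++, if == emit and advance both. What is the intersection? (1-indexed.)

intersection = [23, 25]

i=1 j=1: 15>5, j++
i=1 j=2: 15<23, i++
i=2 j=2: 23==23 emit, i++,j++
i=3 j=3: 25==25 emit, i++,j++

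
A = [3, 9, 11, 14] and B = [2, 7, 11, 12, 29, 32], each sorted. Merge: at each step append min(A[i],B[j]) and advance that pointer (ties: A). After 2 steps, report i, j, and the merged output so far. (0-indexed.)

i=1, j=1, merged so far=[2, 3]

[i=0,j=0] A[i]=3>B[j]=2 take 2 → j++
[i=0,j=1] A[i]=3<=B[j]=7 take 3 → i++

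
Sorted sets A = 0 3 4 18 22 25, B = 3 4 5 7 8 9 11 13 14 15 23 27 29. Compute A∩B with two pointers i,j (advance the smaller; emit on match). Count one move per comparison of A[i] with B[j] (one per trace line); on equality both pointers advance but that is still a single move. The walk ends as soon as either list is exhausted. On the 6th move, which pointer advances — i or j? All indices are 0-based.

[i=0,j=0] 0<3 → i++
[i=1,j=0] 3==3 emit → i++,j++
[i=2,j=1] 4==4 emit → i++,j++
[i=3,j=2] 18>5 → j++
[i=3,j=3] 18>7 → j++
[i=3,j=4] 18>8 → j++

j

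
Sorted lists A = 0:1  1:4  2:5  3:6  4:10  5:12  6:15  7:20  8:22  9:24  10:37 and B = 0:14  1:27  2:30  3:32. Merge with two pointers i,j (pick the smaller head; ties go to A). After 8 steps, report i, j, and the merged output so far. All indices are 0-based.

i=7, j=1, merged so far=[1, 4, 5, 6, 10, 12, 14, 15]

i=0 j=0: A[i]=1<=B[j]=14 take 1, i++
i=1 j=0: A[i]=4<=B[j]=14 take 4, i++
i=2 j=0: A[i]=5<=B[j]=14 take 5, i++
i=3 j=0: A[i]=6<=B[j]=14 take 6, i++
i=4 j=0: A[i]=10<=B[j]=14 take 10, i++
i=5 j=0: A[i]=12<=B[j]=14 take 12, i++
i=6 j=0: A[i]=15>B[j]=14 take 14, j++
i=6 j=1: A[i]=15<=B[j]=27 take 15, i++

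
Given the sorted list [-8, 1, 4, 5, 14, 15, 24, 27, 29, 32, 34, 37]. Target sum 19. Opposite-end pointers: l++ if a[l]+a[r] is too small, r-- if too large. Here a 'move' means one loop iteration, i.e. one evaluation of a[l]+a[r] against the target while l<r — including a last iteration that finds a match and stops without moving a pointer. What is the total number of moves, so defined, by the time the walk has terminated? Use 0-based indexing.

[0,11] -8+37=29 >19 → r--
[0,10] -8+34=26 >19 → r--
[0,9] -8+32=24 >19 → r--
[0,8] -8+29=21 >19 → r--
[0,7] -8+27=19 → found

5 moves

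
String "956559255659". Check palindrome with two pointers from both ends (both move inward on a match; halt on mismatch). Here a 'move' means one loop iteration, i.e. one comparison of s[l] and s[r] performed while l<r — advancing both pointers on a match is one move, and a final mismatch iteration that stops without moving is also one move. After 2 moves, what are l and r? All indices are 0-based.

l=0 r=11: '9'=='9', l++,r--
l=1 r=10: '5'=='5', l++,r--

l=2, r=9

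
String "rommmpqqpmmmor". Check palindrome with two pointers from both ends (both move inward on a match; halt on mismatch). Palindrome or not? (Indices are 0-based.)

[0,13] 'r'=='r' → l++,r--
[1,12] 'o'=='o' → l++,r--
[2,11] 'm'=='m' → l++,r--
[3,10] 'm'=='m' → l++,r--
[4,9] 'm'=='m' → l++,r--
[5,8] 'p'=='p' → l++,r--
[6,7] 'q'=='q' → l++,r--

palindrome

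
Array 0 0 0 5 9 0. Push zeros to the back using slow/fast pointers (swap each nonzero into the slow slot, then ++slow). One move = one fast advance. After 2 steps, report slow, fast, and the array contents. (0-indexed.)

slow=0, fast=2, a=[0, 0, 0, 5, 9, 0]

slow=0 fast=0: a[fast]=0, fast++
slow=0 fast=1: a[fast]=0, fast++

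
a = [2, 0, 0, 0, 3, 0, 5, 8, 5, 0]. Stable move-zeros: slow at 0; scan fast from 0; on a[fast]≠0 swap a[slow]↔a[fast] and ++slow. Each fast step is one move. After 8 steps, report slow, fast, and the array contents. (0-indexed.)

slow=0 fast=0: a[fast]=2≠0 swap→a[0]=2, slow++,fast++
slow=1 fast=1: a[fast]=0, fast++
slow=1 fast=2: a[fast]=0, fast++
slow=1 fast=3: a[fast]=0, fast++
slow=1 fast=4: a[fast]=3≠0 swap→a[1]=3, slow++,fast++
slow=2 fast=5: a[fast]=0, fast++
slow=2 fast=6: a[fast]=5≠0 swap→a[2]=5, slow++,fast++
slow=3 fast=7: a[fast]=8≠0 swap→a[3]=8, slow++,fast++

slow=4, fast=8, a=[2, 3, 5, 8, 0, 0, 0, 0, 5, 0]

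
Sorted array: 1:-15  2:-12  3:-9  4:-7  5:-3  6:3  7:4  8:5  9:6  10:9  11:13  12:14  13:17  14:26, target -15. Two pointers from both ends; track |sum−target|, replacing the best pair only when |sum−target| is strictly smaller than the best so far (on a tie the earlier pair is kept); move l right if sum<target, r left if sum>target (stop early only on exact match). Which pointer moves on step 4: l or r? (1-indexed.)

[1,14] -15+26=11 d=26 * → r--
[1,13] -15+17=2 d=17 * → r--
[1,12] -15+14=-1 d=14 * → r--
[1,11] -15+13=-2 d=13 * → r--

r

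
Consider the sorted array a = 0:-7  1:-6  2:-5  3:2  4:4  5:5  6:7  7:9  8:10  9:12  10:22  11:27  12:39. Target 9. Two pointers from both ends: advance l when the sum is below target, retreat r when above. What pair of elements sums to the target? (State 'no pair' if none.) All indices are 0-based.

[0,12] -7+39=32 >9 → r--
[0,11] -7+27=20 >9 → r--
[0,10] -7+22=15 >9 → r--
[0,9] -7+12=5 <9 → l++
[1,9] -6+12=6 <9 → l++
[2,9] -5+12=7 <9 → l++
[3,9] 2+12=14 >9 → r--
[3,8] 2+10=12 >9 → r--
[3,7] 2+9=11 >9 → r--
[3,6] 2+7=9 → found

(2, 7)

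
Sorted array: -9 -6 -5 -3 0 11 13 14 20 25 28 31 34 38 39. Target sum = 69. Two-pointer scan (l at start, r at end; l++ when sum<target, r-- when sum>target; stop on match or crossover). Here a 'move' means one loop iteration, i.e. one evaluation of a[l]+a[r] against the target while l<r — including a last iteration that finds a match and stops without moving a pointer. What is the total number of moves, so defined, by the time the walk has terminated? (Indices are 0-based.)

l=0 r=14: -9+39=30 <69, l++
l=1 r=14: -6+39=33 <69, l++
l=2 r=14: -5+39=34 <69, l++
l=3 r=14: -3+39=36 <69, l++
l=4 r=14: 0+39=39 <69, l++
l=5 r=14: 11+39=50 <69, l++
l=6 r=14: 13+39=52 <69, l++
l=7 r=14: 14+39=53 <69, l++
l=8 r=14: 20+39=59 <69, l++
l=9 r=14: 25+39=64 <69, l++
l=10 r=14: 28+39=67 <69, l++
l=11 r=14: 31+39=70 >69, r--
l=11 r=13: 31+38=69, found

13 moves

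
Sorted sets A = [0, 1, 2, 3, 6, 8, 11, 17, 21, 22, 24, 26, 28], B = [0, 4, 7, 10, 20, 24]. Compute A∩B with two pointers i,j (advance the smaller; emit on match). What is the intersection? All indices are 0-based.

i=0 j=0: 0==0 emit, i++,j++
i=1 j=1: 1<4, i++
i=2 j=1: 2<4, i++
i=3 j=1: 3<4, i++
i=4 j=1: 6>4, j++
i=4 j=2: 6<7, i++
i=5 j=2: 8>7, j++
i=5 j=3: 8<10, i++
i=6 j=3: 11>10, j++
i=6 j=4: 11<20, i++
i=7 j=4: 17<20, i++
i=8 j=4: 21>20, j++
i=8 j=5: 21<24, i++
i=9 j=5: 22<24, i++
i=10 j=5: 24==24 emit, i++,j++

intersection = [0, 24]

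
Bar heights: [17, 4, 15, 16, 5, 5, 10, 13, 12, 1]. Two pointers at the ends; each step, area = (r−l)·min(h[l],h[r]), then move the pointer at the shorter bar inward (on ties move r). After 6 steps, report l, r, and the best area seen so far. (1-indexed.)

[1,10] min(17,1)*9=9 best=9 * → r--
[1,9] min(17,12)*8=96 best=96 * → r--
[1,8] min(17,13)*7=91 best=96 → r--
[1,7] min(17,10)*6=60 best=96 → r--
[1,6] min(17,5)*5=25 best=96 → r--
[1,5] min(17,5)*4=20 best=96 → r--

l=1, r=4, best area=96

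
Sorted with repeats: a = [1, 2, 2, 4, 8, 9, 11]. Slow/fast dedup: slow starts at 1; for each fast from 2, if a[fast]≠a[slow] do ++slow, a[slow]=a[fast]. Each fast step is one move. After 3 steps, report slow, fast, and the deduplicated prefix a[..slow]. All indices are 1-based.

(s=1,f=2) a[fast]=2≠a[slow]=1 write a[2]=2 → slow++,fast++
(s=2,f=3) a[fast]=2=a[slow] dup → fast++
(s=2,f=4) a[fast]=4≠a[slow]=2 write a[3]=4 → slow++,fast++

slow=3, fast=5, prefix=[1, 2, 4]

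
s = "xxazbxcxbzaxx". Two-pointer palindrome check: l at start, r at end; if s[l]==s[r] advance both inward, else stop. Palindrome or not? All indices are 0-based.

[0,12] 'x'=='x' → l++,r--
[1,11] 'x'=='x' → l++,r--
[2,10] 'a'=='a' → l++,r--
[3,9] 'z'=='z' → l++,r--
[4,8] 'b'=='b' → l++,r--
[5,7] 'x'=='x' → l++,r--

palindrome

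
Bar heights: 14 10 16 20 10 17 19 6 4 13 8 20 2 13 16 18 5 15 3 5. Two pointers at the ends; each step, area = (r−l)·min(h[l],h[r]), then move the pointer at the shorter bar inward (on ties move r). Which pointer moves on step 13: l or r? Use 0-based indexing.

r

[0,19] min(14,5)*19=95 best=95 * → r--
[0,18] min(14,3)*18=54 best=95 → r--
[0,17] min(14,15)*17=238 best=238 * → l++
[1,17] min(10,15)*16=160 best=238 → l++
[2,17] min(16,15)*15=225 best=238 → r--
[2,16] min(16,5)*14=70 best=238 → r--
[2,15] min(16,18)*13=208 best=238 → l++
[3,15] min(20,18)*12=216 best=238 → r--
[3,14] min(20,16)*11=176 best=238 → r--
[3,13] min(20,13)*10=130 best=238 → r--
[3,12] min(20,2)*9=18 best=238 → r--
[3,11] min(20,20)*8=160 best=238 → r--
[3,10] min(20,8)*7=56 best=238 → r--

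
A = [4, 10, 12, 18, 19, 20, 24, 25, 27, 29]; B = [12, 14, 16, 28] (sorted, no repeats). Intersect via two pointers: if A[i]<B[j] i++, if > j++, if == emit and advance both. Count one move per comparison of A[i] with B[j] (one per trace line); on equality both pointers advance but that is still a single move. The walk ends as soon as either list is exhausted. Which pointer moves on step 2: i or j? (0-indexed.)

i

[i=0,j=0] 4<12 → i++
[i=1,j=0] 10<12 → i++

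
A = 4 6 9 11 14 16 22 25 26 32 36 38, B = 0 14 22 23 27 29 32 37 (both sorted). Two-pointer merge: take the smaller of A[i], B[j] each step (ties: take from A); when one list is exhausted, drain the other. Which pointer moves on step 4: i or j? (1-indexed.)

i

[i=1,j=1] A[i]=4>B[j]=0 take 0 → j++
[i=1,j=2] A[i]=4<=B[j]=14 take 4 → i++
[i=2,j=2] A[i]=6<=B[j]=14 take 6 → i++
[i=3,j=2] A[i]=9<=B[j]=14 take 9 → i++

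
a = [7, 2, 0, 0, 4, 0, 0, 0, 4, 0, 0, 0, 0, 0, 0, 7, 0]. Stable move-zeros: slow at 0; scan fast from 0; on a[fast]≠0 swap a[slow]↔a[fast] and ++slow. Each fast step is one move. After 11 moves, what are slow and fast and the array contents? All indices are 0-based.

slow=0 fast=0: a[fast]=7≠0 swap→a[0]=7, slow++,fast++
slow=1 fast=1: a[fast]=2≠0 swap→a[1]=2, slow++,fast++
slow=2 fast=2: a[fast]=0, fast++
slow=2 fast=3: a[fast]=0, fast++
slow=2 fast=4: a[fast]=4≠0 swap→a[2]=4, slow++,fast++
slow=3 fast=5: a[fast]=0, fast++
slow=3 fast=6: a[fast]=0, fast++
slow=3 fast=7: a[fast]=0, fast++
slow=3 fast=8: a[fast]=4≠0 swap→a[3]=4, slow++,fast++
slow=4 fast=9: a[fast]=0, fast++
slow=4 fast=10: a[fast]=0, fast++

slow=4, fast=11, a=[7, 2, 4, 4, 0, 0, 0, 0, 0, 0, 0, 0, 0, 0, 0, 7, 0]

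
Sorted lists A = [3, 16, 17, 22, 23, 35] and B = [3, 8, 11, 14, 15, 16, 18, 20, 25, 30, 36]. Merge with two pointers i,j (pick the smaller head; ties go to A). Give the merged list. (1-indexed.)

[i=1,j=1] A[i]=3<=B[j]=3 take 3 → i++
[i=2,j=1] A[i]=16>B[j]=3 take 3 → j++
[i=2,j=2] A[i]=16>B[j]=8 take 8 → j++
[i=2,j=3] A[i]=16>B[j]=11 take 11 → j++
[i=2,j=4] A[i]=16>B[j]=14 take 14 → j++
[i=2,j=5] A[i]=16>B[j]=15 take 15 → j++
[i=2,j=6] A[i]=16<=B[j]=16 take 16 → i++
[i=3,j=6] A[i]=17>B[j]=16 take 16 → j++
[i=3,j=7] A[i]=17<=B[j]=18 take 17 → i++
[i=4,j=7] A[i]=22>B[j]=18 take 18 → j++
[i=4,j=8] A[i]=22>B[j]=20 take 20 → j++
[i=4,j=9] A[i]=22<=B[j]=25 take 22 → i++
[i=5,j=9] A[i]=23<=B[j]=25 take 23 → i++
[i=6,j=9] A[i]=35>B[j]=25 take 25 → j++
[i=6,j=10] A[i]=35>B[j]=30 take 30 → j++
[i=6,j=11] A[i]=35<=B[j]=36 take 35 → i++
[i=7,j=11] A done, take B[j]=36 → j++

[3, 3, 8, 11, 14, 15, 16, 16, 17, 18, 20, 22, 23, 25, 30, 35, 36]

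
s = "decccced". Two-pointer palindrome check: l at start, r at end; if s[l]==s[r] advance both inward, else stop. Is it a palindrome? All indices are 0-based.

palindrome

[0,7] 'd'=='d' → l++,r--
[1,6] 'e'=='e' → l++,r--
[2,5] 'c'=='c' → l++,r--
[3,4] 'c'=='c' → l++,r--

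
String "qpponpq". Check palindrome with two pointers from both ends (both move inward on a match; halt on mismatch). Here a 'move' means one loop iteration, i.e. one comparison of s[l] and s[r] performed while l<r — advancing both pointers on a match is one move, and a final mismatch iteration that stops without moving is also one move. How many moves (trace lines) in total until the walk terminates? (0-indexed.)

l=0 r=6: 'q'=='q', l++,r--
l=1 r=5: 'p'=='p', l++,r--
l=2 r=4: 'p'!='n', stop

3 moves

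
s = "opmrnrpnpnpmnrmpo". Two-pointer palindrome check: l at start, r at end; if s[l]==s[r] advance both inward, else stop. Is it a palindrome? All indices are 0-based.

[0,16] 'o'=='o' → l++,r--
[1,15] 'p'=='p' → l++,r--
[2,14] 'm'=='m' → l++,r--
[3,13] 'r'=='r' → l++,r--
[4,12] 'n'=='n' → l++,r--
[5,11] 'r'!='m' → stop

not a palindrome (mismatch at 5,11)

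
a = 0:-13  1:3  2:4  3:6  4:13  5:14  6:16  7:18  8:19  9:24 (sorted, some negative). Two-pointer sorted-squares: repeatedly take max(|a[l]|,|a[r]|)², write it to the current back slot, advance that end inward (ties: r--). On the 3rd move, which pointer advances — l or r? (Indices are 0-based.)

r

[0,9] |-13|<=|24| out[9]=576 → r--
[0,8] |-13|<=|19| out[8]=361 → r--
[0,7] |-13|<=|18| out[7]=324 → r--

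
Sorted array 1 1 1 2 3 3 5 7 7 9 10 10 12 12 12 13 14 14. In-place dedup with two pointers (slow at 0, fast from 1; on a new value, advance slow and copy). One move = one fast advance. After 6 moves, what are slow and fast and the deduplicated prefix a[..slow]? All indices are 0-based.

(s=0,f=1) a[fast]=1=a[slow] dup → fast++
(s=0,f=2) a[fast]=1=a[slow] dup → fast++
(s=0,f=3) a[fast]=2≠a[slow]=1 write a[1]=2 → slow++,fast++
(s=1,f=4) a[fast]=3≠a[slow]=2 write a[2]=3 → slow++,fast++
(s=2,f=5) a[fast]=3=a[slow] dup → fast++
(s=2,f=6) a[fast]=5≠a[slow]=3 write a[3]=5 → slow++,fast++

slow=3, fast=7, prefix=[1, 2, 3, 5]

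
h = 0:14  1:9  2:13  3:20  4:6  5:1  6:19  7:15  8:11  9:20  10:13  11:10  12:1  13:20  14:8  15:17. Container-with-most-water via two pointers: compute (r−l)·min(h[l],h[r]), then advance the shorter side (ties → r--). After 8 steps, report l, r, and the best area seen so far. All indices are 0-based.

[0,15] min(14,17)*15=210 best=210 * → l++
[1,15] min(9,17)*14=126 best=210 → l++
[2,15] min(13,17)*13=169 best=210 → l++
[3,15] min(20,17)*12=204 best=210 → r--
[3,14] min(20,8)*11=88 best=210 → r--
[3,13] min(20,20)*10=200 best=210 → r--
[3,12] min(20,1)*9=9 best=210 → r--
[3,11] min(20,10)*8=80 best=210 → r--

l=3, r=10, best area=210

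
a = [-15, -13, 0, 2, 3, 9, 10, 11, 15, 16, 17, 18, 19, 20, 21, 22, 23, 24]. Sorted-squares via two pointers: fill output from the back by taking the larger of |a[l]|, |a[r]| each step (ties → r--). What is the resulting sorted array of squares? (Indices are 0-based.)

[0, 4, 9, 81, 100, 121, 169, 225, 225, 256, 289, 324, 361, 400, 441, 484, 529, 576]

l=0 r=17: |-15|<=|24| out[17]=576, r--
l=0 r=16: |-15|<=|23| out[16]=529, r--
l=0 r=15: |-15|<=|22| out[15]=484, r--
l=0 r=14: |-15|<=|21| out[14]=441, r--
l=0 r=13: |-15|<=|20| out[13]=400, r--
l=0 r=12: |-15|<=|19| out[12]=361, r--
l=0 r=11: |-15|<=|18| out[11]=324, r--
l=0 r=10: |-15|<=|17| out[10]=289, r--
l=0 r=9: |-15|<=|16| out[9]=256, r--
l=0 r=8: |-15|<=|15| out[8]=225, r--
l=0 r=7: |-15|>|11| out[7]=225, l++
l=1 r=7: |-13|>|11| out[6]=169, l++
l=2 r=7: |0|<=|11| out[5]=121, r--
l=2 r=6: |0|<=|10| out[4]=100, r--
l=2 r=5: |0|<=|9| out[3]=81, r--
l=2 r=4: |0|<=|3| out[2]=9, r--
l=2 r=3: |0|<=|2| out[1]=4, r--
l=2 r=2: |0|<=|0| out[0]=0, r--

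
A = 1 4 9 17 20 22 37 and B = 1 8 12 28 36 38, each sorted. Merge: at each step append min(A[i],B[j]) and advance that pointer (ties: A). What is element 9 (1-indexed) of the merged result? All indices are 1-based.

merged[9] = 22

[i=1,j=1] A[i]=1<=B[j]=1 take 1 → i++
[i=2,j=1] A[i]=4>B[j]=1 take 1 → j++
[i=2,j=2] A[i]=4<=B[j]=8 take 4 → i++
[i=3,j=2] A[i]=9>B[j]=8 take 8 → j++
[i=3,j=3] A[i]=9<=B[j]=12 take 9 → i++
[i=4,j=3] A[i]=17>B[j]=12 take 12 → j++
[i=4,j=4] A[i]=17<=B[j]=28 take 17 → i++
[i=5,j=4] A[i]=20<=B[j]=28 take 20 → i++
[i=6,j=4] A[i]=22<=B[j]=28 take 22 → i++
[i=7,j=4] A[i]=37>B[j]=28 take 28 → j++
[i=7,j=5] A[i]=37>B[j]=36 take 36 → j++
[i=7,j=6] A[i]=37<=B[j]=38 take 37 → i++
[i=8,j=6] A done, take B[j]=38 → j++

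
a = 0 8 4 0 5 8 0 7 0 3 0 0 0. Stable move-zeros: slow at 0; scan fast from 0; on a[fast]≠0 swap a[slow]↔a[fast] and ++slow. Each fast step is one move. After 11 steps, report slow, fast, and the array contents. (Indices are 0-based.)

(s=0,f=0) a[fast]=0 → fast++
(s=0,f=1) a[fast]=8≠0 swap→a[0]=8 → slow++,fast++
(s=1,f=2) a[fast]=4≠0 swap→a[1]=4 → slow++,fast++
(s=2,f=3) a[fast]=0 → fast++
(s=2,f=4) a[fast]=5≠0 swap→a[2]=5 → slow++,fast++
(s=3,f=5) a[fast]=8≠0 swap→a[3]=8 → slow++,fast++
(s=4,f=6) a[fast]=0 → fast++
(s=4,f=7) a[fast]=7≠0 swap→a[4]=7 → slow++,fast++
(s=5,f=8) a[fast]=0 → fast++
(s=5,f=9) a[fast]=3≠0 swap→a[5]=3 → slow++,fast++
(s=6,f=10) a[fast]=0 → fast++

slow=6, fast=11, a=[8, 4, 5, 8, 7, 3, 0, 0, 0, 0, 0, 0, 0]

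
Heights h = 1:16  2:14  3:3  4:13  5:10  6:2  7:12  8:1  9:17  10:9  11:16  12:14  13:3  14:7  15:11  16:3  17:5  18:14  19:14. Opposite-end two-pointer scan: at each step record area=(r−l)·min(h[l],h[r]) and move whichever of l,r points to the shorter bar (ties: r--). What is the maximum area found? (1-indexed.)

max area = 252

[1,19] min(16,14)*18=252 best=252 * → r--
[1,18] min(16,14)*17=238 best=252 → r--
[1,17] min(16,5)*16=80 best=252 → r--
[1,16] min(16,3)*15=45 best=252 → r--
[1,15] min(16,11)*14=154 best=252 → r--
[1,14] min(16,7)*13=91 best=252 → r--
[1,13] min(16,3)*12=36 best=252 → r--
[1,12] min(16,14)*11=154 best=252 → r--
[1,11] min(16,16)*10=160 best=252 → r--
[1,10] min(16,9)*9=81 best=252 → r--
[1,9] min(16,17)*8=128 best=252 → l++
[2,9] min(14,17)*7=98 best=252 → l++
[3,9] min(3,17)*6=18 best=252 → l++
[4,9] min(13,17)*5=65 best=252 → l++
[5,9] min(10,17)*4=40 best=252 → l++
[6,9] min(2,17)*3=6 best=252 → l++
[7,9] min(12,17)*2=24 best=252 → l++
[8,9] min(1,17)*1=1 best=252 → l++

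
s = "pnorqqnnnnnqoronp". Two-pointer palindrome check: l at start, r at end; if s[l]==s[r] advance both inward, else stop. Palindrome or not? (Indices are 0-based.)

not a palindrome (mismatch at 4,12)

[0,16] 'p'=='p' → l++,r--
[1,15] 'n'=='n' → l++,r--
[2,14] 'o'=='o' → l++,r--
[3,13] 'r'=='r' → l++,r--
[4,12] 'q'!='o' → stop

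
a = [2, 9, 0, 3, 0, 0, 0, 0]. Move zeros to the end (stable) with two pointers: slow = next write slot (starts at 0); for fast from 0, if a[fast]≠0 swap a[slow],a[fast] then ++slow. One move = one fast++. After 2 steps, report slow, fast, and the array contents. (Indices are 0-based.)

(s=0,f=0) a[fast]=2≠0 swap→a[0]=2 → slow++,fast++
(s=1,f=1) a[fast]=9≠0 swap→a[1]=9 → slow++,fast++

slow=2, fast=2, a=[2, 9, 0, 3, 0, 0, 0, 0]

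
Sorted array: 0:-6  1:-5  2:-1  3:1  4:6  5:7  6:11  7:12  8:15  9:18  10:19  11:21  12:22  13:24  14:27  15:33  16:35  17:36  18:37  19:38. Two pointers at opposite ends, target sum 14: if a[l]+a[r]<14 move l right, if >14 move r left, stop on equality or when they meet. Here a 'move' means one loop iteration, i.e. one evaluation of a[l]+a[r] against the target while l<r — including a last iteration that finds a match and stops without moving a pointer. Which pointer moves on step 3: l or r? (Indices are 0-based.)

l=0 r=19: -6+38=32 >14, r--
l=0 r=18: -6+37=31 >14, r--
l=0 r=17: -6+36=30 >14, r--

r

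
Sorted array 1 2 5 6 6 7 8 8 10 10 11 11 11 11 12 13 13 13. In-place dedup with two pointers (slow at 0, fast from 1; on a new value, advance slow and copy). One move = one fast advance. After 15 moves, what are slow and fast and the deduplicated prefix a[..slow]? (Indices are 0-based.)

slow=0 fast=1: a[fast]=2≠a[slow]=1 write a[1]=2, slow++,fast++
slow=1 fast=2: a[fast]=5≠a[slow]=2 write a[2]=5, slow++,fast++
slow=2 fast=3: a[fast]=6≠a[slow]=5 write a[3]=6, slow++,fast++
slow=3 fast=4: a[fast]=6=a[slow] dup, fast++
slow=3 fast=5: a[fast]=7≠a[slow]=6 write a[4]=7, slow++,fast++
slow=4 fast=6: a[fast]=8≠a[slow]=7 write a[5]=8, slow++,fast++
slow=5 fast=7: a[fast]=8=a[slow] dup, fast++
slow=5 fast=8: a[fast]=10≠a[slow]=8 write a[6]=10, slow++,fast++
slow=6 fast=9: a[fast]=10=a[slow] dup, fast++
slow=6 fast=10: a[fast]=11≠a[slow]=10 write a[7]=11, slow++,fast++
slow=7 fast=11: a[fast]=11=a[slow] dup, fast++
slow=7 fast=12: a[fast]=11=a[slow] dup, fast++
slow=7 fast=13: a[fast]=11=a[slow] dup, fast++
slow=7 fast=14: a[fast]=12≠a[slow]=11 write a[8]=12, slow++,fast++
slow=8 fast=15: a[fast]=13≠a[slow]=12 write a[9]=13, slow++,fast++

slow=9, fast=16, prefix=[1, 2, 5, 6, 7, 8, 10, 11, 12, 13]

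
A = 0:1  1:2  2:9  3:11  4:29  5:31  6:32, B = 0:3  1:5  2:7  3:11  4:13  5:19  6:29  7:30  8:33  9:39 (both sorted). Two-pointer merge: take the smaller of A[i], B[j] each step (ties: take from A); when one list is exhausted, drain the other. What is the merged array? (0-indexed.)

[i=0,j=0] A[i]=1<=B[j]=3 take 1 → i++
[i=1,j=0] A[i]=2<=B[j]=3 take 2 → i++
[i=2,j=0] A[i]=9>B[j]=3 take 3 → j++
[i=2,j=1] A[i]=9>B[j]=5 take 5 → j++
[i=2,j=2] A[i]=9>B[j]=7 take 7 → j++
[i=2,j=3] A[i]=9<=B[j]=11 take 9 → i++
[i=3,j=3] A[i]=11<=B[j]=11 take 11 → i++
[i=4,j=3] A[i]=29>B[j]=11 take 11 → j++
[i=4,j=4] A[i]=29>B[j]=13 take 13 → j++
[i=4,j=5] A[i]=29>B[j]=19 take 19 → j++
[i=4,j=6] A[i]=29<=B[j]=29 take 29 → i++
[i=5,j=6] A[i]=31>B[j]=29 take 29 → j++
[i=5,j=7] A[i]=31>B[j]=30 take 30 → j++
[i=5,j=8] A[i]=31<=B[j]=33 take 31 → i++
[i=6,j=8] A[i]=32<=B[j]=33 take 32 → i++
[i=7,j=8] A done, take B[j]=33 → j++
[i=7,j=9] A done, take B[j]=39 → j++

[1, 2, 3, 5, 7, 9, 11, 11, 13, 19, 29, 29, 30, 31, 32, 33, 39]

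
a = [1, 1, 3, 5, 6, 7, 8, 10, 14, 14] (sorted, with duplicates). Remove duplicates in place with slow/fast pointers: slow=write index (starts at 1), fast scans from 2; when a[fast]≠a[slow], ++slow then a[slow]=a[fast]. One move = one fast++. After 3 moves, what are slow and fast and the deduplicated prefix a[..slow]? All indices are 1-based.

slow=1 fast=2: a[fast]=1=a[slow] dup, fast++
slow=1 fast=3: a[fast]=3≠a[slow]=1 write a[2]=3, slow++,fast++
slow=2 fast=4: a[fast]=5≠a[slow]=3 write a[3]=5, slow++,fast++

slow=3, fast=5, prefix=[1, 3, 5]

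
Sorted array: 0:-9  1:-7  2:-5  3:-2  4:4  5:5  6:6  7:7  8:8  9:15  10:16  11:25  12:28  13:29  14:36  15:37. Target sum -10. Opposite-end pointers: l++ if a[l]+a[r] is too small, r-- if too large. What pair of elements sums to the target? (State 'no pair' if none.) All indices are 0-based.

no pair

l=0 r=15: -9+37=28 >-10, r--
l=0 r=14: -9+36=27 >-10, r--
l=0 r=13: -9+29=20 >-10, r--
l=0 r=12: -9+28=19 >-10, r--
l=0 r=11: -9+25=16 >-10, r--
l=0 r=10: -9+16=7 >-10, r--
l=0 r=9: -9+15=6 >-10, r--
l=0 r=8: -9+8=-1 >-10, r--
l=0 r=7: -9+7=-2 >-10, r--
l=0 r=6: -9+6=-3 >-10, r--
l=0 r=5: -9+5=-4 >-10, r--
l=0 r=4: -9+4=-5 >-10, r--
l=0 r=3: -9+-2=-11 <-10, l++
l=1 r=3: -7+-2=-9 >-10, r--
l=1 r=2: -7+-5=-12 <-10, l++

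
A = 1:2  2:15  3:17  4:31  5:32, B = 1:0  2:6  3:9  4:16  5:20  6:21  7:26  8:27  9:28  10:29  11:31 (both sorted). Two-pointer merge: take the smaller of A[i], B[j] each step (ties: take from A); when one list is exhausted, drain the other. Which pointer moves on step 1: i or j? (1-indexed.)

[i=1,j=1] A[i]=2>B[j]=0 take 0 → j++

j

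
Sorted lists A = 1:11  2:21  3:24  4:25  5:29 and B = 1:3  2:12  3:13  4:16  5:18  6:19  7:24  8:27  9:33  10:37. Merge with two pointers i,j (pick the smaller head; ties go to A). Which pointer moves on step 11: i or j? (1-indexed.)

i

[i=1,j=1] A[i]=11>B[j]=3 take 3 → j++
[i=1,j=2] A[i]=11<=B[j]=12 take 11 → i++
[i=2,j=2] A[i]=21>B[j]=12 take 12 → j++
[i=2,j=3] A[i]=21>B[j]=13 take 13 → j++
[i=2,j=4] A[i]=21>B[j]=16 take 16 → j++
[i=2,j=5] A[i]=21>B[j]=18 take 18 → j++
[i=2,j=6] A[i]=21>B[j]=19 take 19 → j++
[i=2,j=7] A[i]=21<=B[j]=24 take 21 → i++
[i=3,j=7] A[i]=24<=B[j]=24 take 24 → i++
[i=4,j=7] A[i]=25>B[j]=24 take 24 → j++
[i=4,j=8] A[i]=25<=B[j]=27 take 25 → i++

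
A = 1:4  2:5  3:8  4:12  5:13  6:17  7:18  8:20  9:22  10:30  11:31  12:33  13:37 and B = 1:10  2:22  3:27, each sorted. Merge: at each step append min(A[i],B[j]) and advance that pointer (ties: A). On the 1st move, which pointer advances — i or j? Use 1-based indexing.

i=1 j=1: A[i]=4<=B[j]=10 take 4, i++

i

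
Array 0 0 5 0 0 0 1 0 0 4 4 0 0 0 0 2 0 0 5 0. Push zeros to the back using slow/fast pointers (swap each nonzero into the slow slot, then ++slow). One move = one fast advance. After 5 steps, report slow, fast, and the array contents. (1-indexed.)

slow=2, fast=6, a=[5, 0, 0, 0, 0, 0, 1, 0, 0, 4, 4, 0, 0, 0, 0, 2, 0, 0, 5, 0]

slow=1 fast=1: a[fast]=0, fast++
slow=1 fast=2: a[fast]=0, fast++
slow=1 fast=3: a[fast]=5≠0 swap→a[1]=5, slow++,fast++
slow=2 fast=4: a[fast]=0, fast++
slow=2 fast=5: a[fast]=0, fast++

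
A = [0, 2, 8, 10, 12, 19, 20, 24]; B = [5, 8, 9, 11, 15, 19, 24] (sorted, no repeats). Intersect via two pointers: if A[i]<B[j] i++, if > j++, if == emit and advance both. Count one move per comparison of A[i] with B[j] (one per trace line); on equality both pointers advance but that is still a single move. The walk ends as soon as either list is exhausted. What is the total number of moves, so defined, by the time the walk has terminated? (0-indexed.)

i=0 j=0: 0<5, i++
i=1 j=0: 2<5, i++
i=2 j=0: 8>5, j++
i=2 j=1: 8==8 emit, i++,j++
i=3 j=2: 10>9, j++
i=3 j=3: 10<11, i++
i=4 j=3: 12>11, j++
i=4 j=4: 12<15, i++
i=5 j=4: 19>15, j++
i=5 j=5: 19==19 emit, i++,j++
i=6 j=6: 20<24, i++
i=7 j=6: 24==24 emit, i++,j++

12 moves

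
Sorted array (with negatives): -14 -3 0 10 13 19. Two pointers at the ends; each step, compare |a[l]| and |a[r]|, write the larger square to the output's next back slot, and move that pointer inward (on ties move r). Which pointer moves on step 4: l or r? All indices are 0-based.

l=0 r=5: |-14|<=|19| out[5]=361, r--
l=0 r=4: |-14|>|13| out[4]=196, l++
l=1 r=4: |-3|<=|13| out[3]=169, r--
l=1 r=3: |-3|<=|10| out[2]=100, r--

r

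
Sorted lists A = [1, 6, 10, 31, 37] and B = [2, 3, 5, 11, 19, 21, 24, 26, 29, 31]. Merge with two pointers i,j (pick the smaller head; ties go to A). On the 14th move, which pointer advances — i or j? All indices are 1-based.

j

i=1 j=1: A[i]=1<=B[j]=2 take 1, i++
i=2 j=1: A[i]=6>B[j]=2 take 2, j++
i=2 j=2: A[i]=6>B[j]=3 take 3, j++
i=2 j=3: A[i]=6>B[j]=5 take 5, j++
i=2 j=4: A[i]=6<=B[j]=11 take 6, i++
i=3 j=4: A[i]=10<=B[j]=11 take 10, i++
i=4 j=4: A[i]=31>B[j]=11 take 11, j++
i=4 j=5: A[i]=31>B[j]=19 take 19, j++
i=4 j=6: A[i]=31>B[j]=21 take 21, j++
i=4 j=7: A[i]=31>B[j]=24 take 24, j++
i=4 j=8: A[i]=31>B[j]=26 take 26, j++
i=4 j=9: A[i]=31>B[j]=29 take 29, j++
i=4 j=10: A[i]=31<=B[j]=31 take 31, i++
i=5 j=10: A[i]=37>B[j]=31 take 31, j++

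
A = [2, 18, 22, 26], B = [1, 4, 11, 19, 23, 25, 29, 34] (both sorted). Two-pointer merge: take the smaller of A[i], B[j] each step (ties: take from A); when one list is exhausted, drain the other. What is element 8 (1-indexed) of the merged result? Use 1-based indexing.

merged[8] = 23

i=1 j=1: A[i]=2>B[j]=1 take 1, j++
i=1 j=2: A[i]=2<=B[j]=4 take 2, i++
i=2 j=2: A[i]=18>B[j]=4 take 4, j++
i=2 j=3: A[i]=18>B[j]=11 take 11, j++
i=2 j=4: A[i]=18<=B[j]=19 take 18, i++
i=3 j=4: A[i]=22>B[j]=19 take 19, j++
i=3 j=5: A[i]=22<=B[j]=23 take 22, i++
i=4 j=5: A[i]=26>B[j]=23 take 23, j++
i=4 j=6: A[i]=26>B[j]=25 take 25, j++
i=4 j=7: A[i]=26<=B[j]=29 take 26, i++
i=5 j=7: A done, take B[j]=29, j++
i=5 j=8: A done, take B[j]=34, j++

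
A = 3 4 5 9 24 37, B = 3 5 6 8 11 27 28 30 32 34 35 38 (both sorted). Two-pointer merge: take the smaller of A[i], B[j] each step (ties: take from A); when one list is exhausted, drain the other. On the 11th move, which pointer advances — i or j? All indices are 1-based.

j

[i=1,j=1] A[i]=3<=B[j]=3 take 3 → i++
[i=2,j=1] A[i]=4>B[j]=3 take 3 → j++
[i=2,j=2] A[i]=4<=B[j]=5 take 4 → i++
[i=3,j=2] A[i]=5<=B[j]=5 take 5 → i++
[i=4,j=2] A[i]=9>B[j]=5 take 5 → j++
[i=4,j=3] A[i]=9>B[j]=6 take 6 → j++
[i=4,j=4] A[i]=9>B[j]=8 take 8 → j++
[i=4,j=5] A[i]=9<=B[j]=11 take 9 → i++
[i=5,j=5] A[i]=24>B[j]=11 take 11 → j++
[i=5,j=6] A[i]=24<=B[j]=27 take 24 → i++
[i=6,j=6] A[i]=37>B[j]=27 take 27 → j++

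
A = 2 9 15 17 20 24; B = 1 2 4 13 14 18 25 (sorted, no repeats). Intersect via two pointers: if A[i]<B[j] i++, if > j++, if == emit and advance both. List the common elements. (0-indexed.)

intersection = [2]

[i=0,j=0] 2>1 → j++
[i=0,j=1] 2==2 emit → i++,j++
[i=1,j=2] 9>4 → j++
[i=1,j=3] 9<13 → i++
[i=2,j=3] 15>13 → j++
[i=2,j=4] 15>14 → j++
[i=2,j=5] 15<18 → i++
[i=3,j=5] 17<18 → i++
[i=4,j=5] 20>18 → j++
[i=4,j=6] 20<25 → i++
[i=5,j=6] 24<25 → i++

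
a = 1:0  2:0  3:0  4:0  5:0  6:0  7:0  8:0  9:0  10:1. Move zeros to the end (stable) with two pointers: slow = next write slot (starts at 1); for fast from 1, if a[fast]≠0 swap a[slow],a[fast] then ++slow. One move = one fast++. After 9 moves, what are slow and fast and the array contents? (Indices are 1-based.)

(s=1,f=1) a[fast]=0 → fast++
(s=1,f=2) a[fast]=0 → fast++
(s=1,f=3) a[fast]=0 → fast++
(s=1,f=4) a[fast]=0 → fast++
(s=1,f=5) a[fast]=0 → fast++
(s=1,f=6) a[fast]=0 → fast++
(s=1,f=7) a[fast]=0 → fast++
(s=1,f=8) a[fast]=0 → fast++
(s=1,f=9) a[fast]=0 → fast++

slow=1, fast=10, a=[0, 0, 0, 0, 0, 0, 0, 0, 0, 1]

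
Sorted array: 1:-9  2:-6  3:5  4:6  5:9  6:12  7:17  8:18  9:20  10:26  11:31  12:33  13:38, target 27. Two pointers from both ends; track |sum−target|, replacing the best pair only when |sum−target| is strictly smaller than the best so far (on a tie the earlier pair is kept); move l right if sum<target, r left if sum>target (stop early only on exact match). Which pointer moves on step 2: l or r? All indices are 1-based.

l=1 r=13: -9+38=29 d=2 *, r--
l=1 r=12: -9+33=24 d=3, l++

l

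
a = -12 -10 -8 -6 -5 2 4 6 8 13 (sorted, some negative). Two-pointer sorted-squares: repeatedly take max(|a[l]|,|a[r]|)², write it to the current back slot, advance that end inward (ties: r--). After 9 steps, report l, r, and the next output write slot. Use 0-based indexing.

l=0 r=9: |-12|<=|13| out[9]=169, r--
l=0 r=8: |-12|>|8| out[8]=144, l++
l=1 r=8: |-10|>|8| out[7]=100, l++
l=2 r=8: |-8|<=|8| out[6]=64, r--
l=2 r=7: |-8|>|6| out[5]=64, l++
l=3 r=7: |-6|<=|6| out[4]=36, r--
l=3 r=6: |-6|>|4| out[3]=36, l++
l=4 r=6: |-5|>|4| out[2]=25, l++
l=5 r=6: |2|<=|4| out[1]=16, r--

l=5, r=5, next write slot=0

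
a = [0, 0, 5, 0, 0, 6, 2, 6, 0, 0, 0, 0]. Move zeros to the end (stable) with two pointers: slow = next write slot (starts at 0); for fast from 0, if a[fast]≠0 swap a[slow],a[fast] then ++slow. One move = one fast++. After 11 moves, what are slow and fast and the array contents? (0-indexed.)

slow=0 fast=0: a[fast]=0, fast++
slow=0 fast=1: a[fast]=0, fast++
slow=0 fast=2: a[fast]=5≠0 swap→a[0]=5, slow++,fast++
slow=1 fast=3: a[fast]=0, fast++
slow=1 fast=4: a[fast]=0, fast++
slow=1 fast=5: a[fast]=6≠0 swap→a[1]=6, slow++,fast++
slow=2 fast=6: a[fast]=2≠0 swap→a[2]=2, slow++,fast++
slow=3 fast=7: a[fast]=6≠0 swap→a[3]=6, slow++,fast++
slow=4 fast=8: a[fast]=0, fast++
slow=4 fast=9: a[fast]=0, fast++
slow=4 fast=10: a[fast]=0, fast++

slow=4, fast=11, a=[5, 6, 2, 6, 0, 0, 0, 0, 0, 0, 0, 0]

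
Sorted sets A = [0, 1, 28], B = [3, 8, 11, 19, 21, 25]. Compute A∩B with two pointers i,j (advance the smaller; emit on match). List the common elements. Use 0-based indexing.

[i=0,j=0] 0<3 → i++
[i=1,j=0] 1<3 → i++
[i=2,j=0] 28>3 → j++
[i=2,j=1] 28>8 → j++
[i=2,j=2] 28>11 → j++
[i=2,j=3] 28>19 → j++
[i=2,j=4] 28>21 → j++
[i=2,j=5] 28>25 → j++

intersection = []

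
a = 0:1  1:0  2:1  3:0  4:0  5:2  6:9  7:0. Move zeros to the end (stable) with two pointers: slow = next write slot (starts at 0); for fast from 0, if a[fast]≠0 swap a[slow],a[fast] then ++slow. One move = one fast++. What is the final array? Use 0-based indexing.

(s=0,f=0) a[fast]=1≠0 swap→a[0]=1 → slow++,fast++
(s=1,f=1) a[fast]=0 → fast++
(s=1,f=2) a[fast]=1≠0 swap→a[1]=1 → slow++,fast++
(s=2,f=3) a[fast]=0 → fast++
(s=2,f=4) a[fast]=0 → fast++
(s=2,f=5) a[fast]=2≠0 swap→a[2]=2 → slow++,fast++
(s=3,f=6) a[fast]=9≠0 swap→a[3]=9 → slow++,fast++
(s=4,f=7) a[fast]=0 → fast++

[1, 1, 2, 9, 0, 0, 0, 0]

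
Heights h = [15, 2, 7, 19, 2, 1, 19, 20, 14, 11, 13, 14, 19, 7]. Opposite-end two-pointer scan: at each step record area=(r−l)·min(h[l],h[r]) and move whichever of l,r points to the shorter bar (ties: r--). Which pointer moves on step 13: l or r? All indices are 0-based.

l

[0,13] min(15,7)*13=91 best=91 * → r--
[0,12] min(15,19)*12=180 best=180 * → l++
[1,12] min(2,19)*11=22 best=180 → l++
[2,12] min(7,19)*10=70 best=180 → l++
[3,12] min(19,19)*9=171 best=180 → r--
[3,11] min(19,14)*8=112 best=180 → r--
[3,10] min(19,13)*7=91 best=180 → r--
[3,9] min(19,11)*6=66 best=180 → r--
[3,8] min(19,14)*5=70 best=180 → r--
[3,7] min(19,20)*4=76 best=180 → l++
[4,7] min(2,20)*3=6 best=180 → l++
[5,7] min(1,20)*2=2 best=180 → l++
[6,7] min(19,20)*1=19 best=180 → l++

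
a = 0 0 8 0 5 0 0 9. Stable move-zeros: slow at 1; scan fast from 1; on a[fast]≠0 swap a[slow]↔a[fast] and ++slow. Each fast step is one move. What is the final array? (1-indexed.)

(s=1,f=1) a[fast]=0 → fast++
(s=1,f=2) a[fast]=0 → fast++
(s=1,f=3) a[fast]=8≠0 swap→a[1]=8 → slow++,fast++
(s=2,f=4) a[fast]=0 → fast++
(s=2,f=5) a[fast]=5≠0 swap→a[2]=5 → slow++,fast++
(s=3,f=6) a[fast]=0 → fast++
(s=3,f=7) a[fast]=0 → fast++
(s=3,f=8) a[fast]=9≠0 swap→a[3]=9 → slow++,fast++

[8, 5, 9, 0, 0, 0, 0, 0]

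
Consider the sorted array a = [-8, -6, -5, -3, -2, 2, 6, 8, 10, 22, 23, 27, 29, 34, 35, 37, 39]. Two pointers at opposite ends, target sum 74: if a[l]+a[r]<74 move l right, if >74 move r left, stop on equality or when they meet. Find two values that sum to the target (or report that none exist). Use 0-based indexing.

[0,16] -8+39=31 <74 → l++
[1,16] -6+39=33 <74 → l++
[2,16] -5+39=34 <74 → l++
[3,16] -3+39=36 <74 → l++
[4,16] -2+39=37 <74 → l++
[5,16] 2+39=41 <74 → l++
[6,16] 6+39=45 <74 → l++
[7,16] 8+39=47 <74 → l++
[8,16] 10+39=49 <74 → l++
[9,16] 22+39=61 <74 → l++
[10,16] 23+39=62 <74 → l++
[11,16] 27+39=66 <74 → l++
[12,16] 29+39=68 <74 → l++
[13,16] 34+39=73 <74 → l++
[14,16] 35+39=74 → found

(35, 39)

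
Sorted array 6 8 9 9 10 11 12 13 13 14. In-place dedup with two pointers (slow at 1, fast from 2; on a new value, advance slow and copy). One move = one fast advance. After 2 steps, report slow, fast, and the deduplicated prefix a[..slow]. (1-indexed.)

slow=3, fast=4, prefix=[6, 8, 9]

slow=1 fast=2: a[fast]=8≠a[slow]=6 write a[2]=8, slow++,fast++
slow=2 fast=3: a[fast]=9≠a[slow]=8 write a[3]=9, slow++,fast++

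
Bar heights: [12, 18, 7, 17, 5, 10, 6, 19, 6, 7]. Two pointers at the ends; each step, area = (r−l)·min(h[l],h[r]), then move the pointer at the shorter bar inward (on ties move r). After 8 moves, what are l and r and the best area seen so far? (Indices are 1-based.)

l=7, r=8, best area=108

[1,10] min(12,7)*9=63 best=63 * → r--
[1,9] min(12,6)*8=48 best=63 → r--
[1,8] min(12,19)*7=84 best=84 * → l++
[2,8] min(18,19)*6=108 best=108 * → l++
[3,8] min(7,19)*5=35 best=108 → l++
[4,8] min(17,19)*4=68 best=108 → l++
[5,8] min(5,19)*3=15 best=108 → l++
[6,8] min(10,19)*2=20 best=108 → l++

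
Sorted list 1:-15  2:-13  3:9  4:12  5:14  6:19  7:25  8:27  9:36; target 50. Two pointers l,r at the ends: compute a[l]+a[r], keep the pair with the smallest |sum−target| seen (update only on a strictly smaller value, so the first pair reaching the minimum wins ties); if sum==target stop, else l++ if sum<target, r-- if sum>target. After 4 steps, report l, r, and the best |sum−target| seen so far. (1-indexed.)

l=5, r=9, best |Δ|=2

[1,9] -15+36=21 d=29 * → l++
[2,9] -13+36=23 d=27 * → l++
[3,9] 9+36=45 d=5 * → l++
[4,9] 12+36=48 d=2 * → l++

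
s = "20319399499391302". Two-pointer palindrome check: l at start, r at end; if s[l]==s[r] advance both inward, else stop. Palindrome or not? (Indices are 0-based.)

[0,16] '2'=='2' → l++,r--
[1,15] '0'=='0' → l++,r--
[2,14] '3'=='3' → l++,r--
[3,13] '1'=='1' → l++,r--
[4,12] '9'=='9' → l++,r--
[5,11] '3'=='3' → l++,r--
[6,10] '9'=='9' → l++,r--
[7,9] '9'=='9' → l++,r--

palindrome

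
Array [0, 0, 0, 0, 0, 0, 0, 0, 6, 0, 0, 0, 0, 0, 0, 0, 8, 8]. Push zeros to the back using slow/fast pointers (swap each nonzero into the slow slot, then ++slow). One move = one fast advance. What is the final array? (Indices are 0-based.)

slow=0 fast=0: a[fast]=0, fast++
slow=0 fast=1: a[fast]=0, fast++
slow=0 fast=2: a[fast]=0, fast++
slow=0 fast=3: a[fast]=0, fast++
slow=0 fast=4: a[fast]=0, fast++
slow=0 fast=5: a[fast]=0, fast++
slow=0 fast=6: a[fast]=0, fast++
slow=0 fast=7: a[fast]=0, fast++
slow=0 fast=8: a[fast]=6≠0 swap→a[0]=6, slow++,fast++
slow=1 fast=9: a[fast]=0, fast++
slow=1 fast=10: a[fast]=0, fast++
slow=1 fast=11: a[fast]=0, fast++
slow=1 fast=12: a[fast]=0, fast++
slow=1 fast=13: a[fast]=0, fast++
slow=1 fast=14: a[fast]=0, fast++
slow=1 fast=15: a[fast]=0, fast++
slow=1 fast=16: a[fast]=8≠0 swap→a[1]=8, slow++,fast++
slow=2 fast=17: a[fast]=8≠0 swap→a[2]=8, slow++,fast++

[6, 8, 8, 0, 0, 0, 0, 0, 0, 0, 0, 0, 0, 0, 0, 0, 0, 0]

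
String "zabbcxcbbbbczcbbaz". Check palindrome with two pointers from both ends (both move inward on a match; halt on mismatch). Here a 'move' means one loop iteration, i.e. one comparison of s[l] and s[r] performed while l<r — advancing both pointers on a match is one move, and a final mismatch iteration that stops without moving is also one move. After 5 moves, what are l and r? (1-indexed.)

l=6, r=13

l=1 r=18: 'z'=='z', l++,r--
l=2 r=17: 'a'=='a', l++,r--
l=3 r=16: 'b'=='b', l++,r--
l=4 r=15: 'b'=='b', l++,r--
l=5 r=14: 'c'=='c', l++,r--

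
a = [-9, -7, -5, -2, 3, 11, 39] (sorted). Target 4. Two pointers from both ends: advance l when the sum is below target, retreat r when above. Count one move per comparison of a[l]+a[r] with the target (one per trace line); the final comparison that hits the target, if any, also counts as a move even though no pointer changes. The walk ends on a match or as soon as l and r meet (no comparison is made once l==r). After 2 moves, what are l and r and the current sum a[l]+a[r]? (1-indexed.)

l=2, r=6, sum=4

l=1 r=7: -9+39=30 >4, r--
l=1 r=6: -9+11=2 <4, l++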